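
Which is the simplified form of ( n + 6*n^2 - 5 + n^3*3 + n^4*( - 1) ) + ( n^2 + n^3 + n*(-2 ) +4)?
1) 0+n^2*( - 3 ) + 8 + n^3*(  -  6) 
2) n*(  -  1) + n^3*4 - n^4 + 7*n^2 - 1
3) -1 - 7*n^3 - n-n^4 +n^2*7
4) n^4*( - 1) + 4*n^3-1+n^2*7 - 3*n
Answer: 2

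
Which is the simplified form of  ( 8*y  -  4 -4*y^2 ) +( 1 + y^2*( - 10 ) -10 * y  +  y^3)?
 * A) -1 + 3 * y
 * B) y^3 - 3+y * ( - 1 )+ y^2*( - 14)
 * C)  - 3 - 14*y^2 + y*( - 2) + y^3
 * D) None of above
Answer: C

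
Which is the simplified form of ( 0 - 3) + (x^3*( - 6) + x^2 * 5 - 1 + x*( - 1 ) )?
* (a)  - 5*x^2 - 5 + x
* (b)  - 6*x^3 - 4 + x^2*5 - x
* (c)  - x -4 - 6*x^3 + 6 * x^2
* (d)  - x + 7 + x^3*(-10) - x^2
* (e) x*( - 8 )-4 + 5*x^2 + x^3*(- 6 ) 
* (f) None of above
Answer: b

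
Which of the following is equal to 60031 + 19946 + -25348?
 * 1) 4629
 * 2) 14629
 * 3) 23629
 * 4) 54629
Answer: 4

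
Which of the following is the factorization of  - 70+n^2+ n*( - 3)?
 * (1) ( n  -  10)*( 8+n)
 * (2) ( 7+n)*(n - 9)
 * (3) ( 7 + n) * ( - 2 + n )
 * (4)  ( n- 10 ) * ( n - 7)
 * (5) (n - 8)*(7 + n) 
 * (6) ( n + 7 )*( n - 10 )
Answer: 6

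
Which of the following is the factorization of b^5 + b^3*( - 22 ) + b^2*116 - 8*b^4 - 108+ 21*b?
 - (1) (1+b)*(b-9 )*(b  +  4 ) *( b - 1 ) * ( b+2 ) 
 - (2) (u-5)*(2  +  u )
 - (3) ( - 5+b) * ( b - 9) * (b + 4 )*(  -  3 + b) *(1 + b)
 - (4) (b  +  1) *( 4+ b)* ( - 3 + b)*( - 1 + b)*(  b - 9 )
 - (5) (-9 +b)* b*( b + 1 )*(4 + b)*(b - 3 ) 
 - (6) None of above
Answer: 4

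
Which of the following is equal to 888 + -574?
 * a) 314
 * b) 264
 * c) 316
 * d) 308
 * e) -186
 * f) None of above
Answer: a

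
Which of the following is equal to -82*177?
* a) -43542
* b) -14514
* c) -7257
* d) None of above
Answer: b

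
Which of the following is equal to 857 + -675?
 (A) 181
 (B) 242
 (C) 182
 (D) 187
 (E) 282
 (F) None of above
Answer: C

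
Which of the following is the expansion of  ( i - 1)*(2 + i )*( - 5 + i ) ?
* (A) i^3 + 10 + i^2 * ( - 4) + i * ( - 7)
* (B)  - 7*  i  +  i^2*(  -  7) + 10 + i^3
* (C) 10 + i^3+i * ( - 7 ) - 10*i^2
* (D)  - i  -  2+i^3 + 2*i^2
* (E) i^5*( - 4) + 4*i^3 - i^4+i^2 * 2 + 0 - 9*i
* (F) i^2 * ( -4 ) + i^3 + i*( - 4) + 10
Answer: A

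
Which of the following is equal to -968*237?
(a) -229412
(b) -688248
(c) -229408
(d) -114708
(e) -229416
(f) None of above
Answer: e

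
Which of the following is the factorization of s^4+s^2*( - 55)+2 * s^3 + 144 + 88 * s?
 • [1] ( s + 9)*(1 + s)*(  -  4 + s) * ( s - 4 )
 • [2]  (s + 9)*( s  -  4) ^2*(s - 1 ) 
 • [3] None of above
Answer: 1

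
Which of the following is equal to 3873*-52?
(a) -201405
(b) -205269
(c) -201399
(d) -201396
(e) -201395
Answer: d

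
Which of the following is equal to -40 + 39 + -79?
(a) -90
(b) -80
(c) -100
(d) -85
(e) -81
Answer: b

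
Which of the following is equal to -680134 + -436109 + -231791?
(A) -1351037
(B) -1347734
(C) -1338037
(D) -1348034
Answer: D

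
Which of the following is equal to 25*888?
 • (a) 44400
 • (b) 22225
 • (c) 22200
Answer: c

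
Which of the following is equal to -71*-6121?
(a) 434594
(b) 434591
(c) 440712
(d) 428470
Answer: b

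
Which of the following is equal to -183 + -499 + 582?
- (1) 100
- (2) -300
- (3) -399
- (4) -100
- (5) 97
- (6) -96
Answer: 4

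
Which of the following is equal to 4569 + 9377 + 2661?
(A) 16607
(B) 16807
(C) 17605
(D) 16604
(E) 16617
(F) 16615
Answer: A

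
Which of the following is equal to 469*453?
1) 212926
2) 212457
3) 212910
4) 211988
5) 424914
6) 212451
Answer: 2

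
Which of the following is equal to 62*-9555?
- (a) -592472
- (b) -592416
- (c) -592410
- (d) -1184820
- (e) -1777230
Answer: c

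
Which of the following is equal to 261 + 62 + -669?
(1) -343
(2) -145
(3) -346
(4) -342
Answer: 3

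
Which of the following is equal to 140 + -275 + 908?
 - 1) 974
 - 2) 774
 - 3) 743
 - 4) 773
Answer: 4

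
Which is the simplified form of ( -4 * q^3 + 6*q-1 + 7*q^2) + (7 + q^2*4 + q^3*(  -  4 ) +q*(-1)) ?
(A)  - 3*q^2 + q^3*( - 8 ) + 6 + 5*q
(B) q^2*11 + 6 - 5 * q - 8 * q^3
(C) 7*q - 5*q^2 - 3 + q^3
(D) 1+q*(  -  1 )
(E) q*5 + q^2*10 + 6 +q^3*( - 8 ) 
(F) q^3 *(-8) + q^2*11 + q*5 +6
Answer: F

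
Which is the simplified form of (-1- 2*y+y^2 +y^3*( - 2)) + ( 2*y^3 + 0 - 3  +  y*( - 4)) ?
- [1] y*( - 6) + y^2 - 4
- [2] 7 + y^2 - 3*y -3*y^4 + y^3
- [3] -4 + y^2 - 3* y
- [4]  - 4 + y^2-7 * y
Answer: 1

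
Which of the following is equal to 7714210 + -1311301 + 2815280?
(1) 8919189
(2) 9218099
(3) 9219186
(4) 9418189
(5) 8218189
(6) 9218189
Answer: 6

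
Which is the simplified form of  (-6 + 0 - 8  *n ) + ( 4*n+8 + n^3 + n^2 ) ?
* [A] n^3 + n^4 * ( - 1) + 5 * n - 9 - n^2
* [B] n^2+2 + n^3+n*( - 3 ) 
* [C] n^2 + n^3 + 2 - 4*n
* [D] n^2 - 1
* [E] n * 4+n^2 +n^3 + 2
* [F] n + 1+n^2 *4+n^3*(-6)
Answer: C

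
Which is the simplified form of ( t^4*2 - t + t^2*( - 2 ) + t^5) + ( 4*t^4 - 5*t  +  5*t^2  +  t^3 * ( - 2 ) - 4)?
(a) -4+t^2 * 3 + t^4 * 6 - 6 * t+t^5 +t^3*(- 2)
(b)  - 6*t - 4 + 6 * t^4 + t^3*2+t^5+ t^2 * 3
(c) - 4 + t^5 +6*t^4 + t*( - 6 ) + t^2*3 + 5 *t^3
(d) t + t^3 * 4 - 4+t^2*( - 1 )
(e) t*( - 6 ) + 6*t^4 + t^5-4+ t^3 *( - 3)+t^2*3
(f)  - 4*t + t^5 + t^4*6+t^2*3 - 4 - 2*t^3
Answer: a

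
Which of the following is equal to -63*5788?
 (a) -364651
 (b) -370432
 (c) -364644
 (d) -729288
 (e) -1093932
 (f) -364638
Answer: c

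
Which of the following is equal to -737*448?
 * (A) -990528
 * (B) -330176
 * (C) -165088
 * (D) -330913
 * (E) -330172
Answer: B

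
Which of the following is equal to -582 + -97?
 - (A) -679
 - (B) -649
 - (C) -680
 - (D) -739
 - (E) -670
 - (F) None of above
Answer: A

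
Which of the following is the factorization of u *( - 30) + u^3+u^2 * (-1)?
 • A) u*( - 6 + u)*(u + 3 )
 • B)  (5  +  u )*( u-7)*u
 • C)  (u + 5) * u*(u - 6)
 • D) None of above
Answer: C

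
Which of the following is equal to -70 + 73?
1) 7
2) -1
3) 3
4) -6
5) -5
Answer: 3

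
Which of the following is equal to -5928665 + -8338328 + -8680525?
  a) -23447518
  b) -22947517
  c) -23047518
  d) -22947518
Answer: d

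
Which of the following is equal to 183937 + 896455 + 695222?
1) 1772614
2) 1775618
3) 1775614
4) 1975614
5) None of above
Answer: 3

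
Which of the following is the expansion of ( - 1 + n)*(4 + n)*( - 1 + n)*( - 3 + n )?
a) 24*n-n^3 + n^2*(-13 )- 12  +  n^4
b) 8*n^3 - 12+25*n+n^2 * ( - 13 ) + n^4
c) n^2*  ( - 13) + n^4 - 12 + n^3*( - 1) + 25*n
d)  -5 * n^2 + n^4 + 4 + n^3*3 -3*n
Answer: c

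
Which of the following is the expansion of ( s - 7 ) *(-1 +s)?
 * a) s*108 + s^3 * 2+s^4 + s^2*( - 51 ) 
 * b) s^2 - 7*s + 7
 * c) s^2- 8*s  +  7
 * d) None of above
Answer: c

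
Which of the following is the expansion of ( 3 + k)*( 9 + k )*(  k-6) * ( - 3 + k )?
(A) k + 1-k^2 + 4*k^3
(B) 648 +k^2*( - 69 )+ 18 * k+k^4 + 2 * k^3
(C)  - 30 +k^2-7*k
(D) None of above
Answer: D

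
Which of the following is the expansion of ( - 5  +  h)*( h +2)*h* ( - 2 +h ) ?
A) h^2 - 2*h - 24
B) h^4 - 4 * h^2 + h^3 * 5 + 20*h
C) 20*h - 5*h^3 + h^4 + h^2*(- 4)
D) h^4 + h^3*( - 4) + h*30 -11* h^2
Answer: C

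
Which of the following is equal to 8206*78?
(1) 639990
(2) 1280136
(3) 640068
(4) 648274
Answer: 3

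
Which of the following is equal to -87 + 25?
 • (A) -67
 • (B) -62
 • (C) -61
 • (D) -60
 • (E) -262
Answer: B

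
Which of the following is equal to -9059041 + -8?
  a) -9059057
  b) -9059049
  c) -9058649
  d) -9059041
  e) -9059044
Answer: b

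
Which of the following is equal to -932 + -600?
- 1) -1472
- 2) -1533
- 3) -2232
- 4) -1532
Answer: 4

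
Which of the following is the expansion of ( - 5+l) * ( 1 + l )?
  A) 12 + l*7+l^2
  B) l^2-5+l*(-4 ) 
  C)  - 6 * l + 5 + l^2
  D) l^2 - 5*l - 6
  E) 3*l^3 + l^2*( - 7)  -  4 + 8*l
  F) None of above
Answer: B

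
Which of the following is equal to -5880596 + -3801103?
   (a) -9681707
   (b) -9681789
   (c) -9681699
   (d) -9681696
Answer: c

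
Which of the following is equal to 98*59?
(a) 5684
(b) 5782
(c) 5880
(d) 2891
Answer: b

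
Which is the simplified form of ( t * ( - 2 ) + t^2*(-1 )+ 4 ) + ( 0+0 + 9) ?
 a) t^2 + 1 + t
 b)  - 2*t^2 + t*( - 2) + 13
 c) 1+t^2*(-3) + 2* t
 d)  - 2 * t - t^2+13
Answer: d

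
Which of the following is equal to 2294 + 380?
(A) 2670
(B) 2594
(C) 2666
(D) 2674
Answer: D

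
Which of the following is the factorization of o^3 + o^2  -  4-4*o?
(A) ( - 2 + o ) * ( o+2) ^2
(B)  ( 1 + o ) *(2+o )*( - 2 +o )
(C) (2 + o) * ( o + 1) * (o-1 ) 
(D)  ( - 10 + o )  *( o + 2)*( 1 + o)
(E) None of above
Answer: B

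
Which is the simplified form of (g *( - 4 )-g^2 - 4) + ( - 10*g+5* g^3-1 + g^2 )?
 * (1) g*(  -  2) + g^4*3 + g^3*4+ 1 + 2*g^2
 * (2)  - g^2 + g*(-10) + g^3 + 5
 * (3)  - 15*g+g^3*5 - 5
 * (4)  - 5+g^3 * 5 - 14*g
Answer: 4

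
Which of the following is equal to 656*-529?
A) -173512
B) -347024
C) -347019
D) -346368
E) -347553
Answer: B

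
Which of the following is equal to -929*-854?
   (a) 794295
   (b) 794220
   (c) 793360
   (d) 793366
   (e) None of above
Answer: d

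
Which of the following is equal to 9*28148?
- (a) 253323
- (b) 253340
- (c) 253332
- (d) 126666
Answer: c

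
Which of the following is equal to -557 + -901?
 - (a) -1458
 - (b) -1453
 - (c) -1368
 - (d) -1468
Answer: a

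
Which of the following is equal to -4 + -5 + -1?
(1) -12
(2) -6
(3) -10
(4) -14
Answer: 3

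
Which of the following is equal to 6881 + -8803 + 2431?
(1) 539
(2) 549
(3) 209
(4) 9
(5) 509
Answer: 5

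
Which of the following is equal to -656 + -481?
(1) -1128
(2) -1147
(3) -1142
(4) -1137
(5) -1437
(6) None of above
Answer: 4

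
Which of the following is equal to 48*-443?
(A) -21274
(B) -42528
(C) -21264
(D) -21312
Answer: C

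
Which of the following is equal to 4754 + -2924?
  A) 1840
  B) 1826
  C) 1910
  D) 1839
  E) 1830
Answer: E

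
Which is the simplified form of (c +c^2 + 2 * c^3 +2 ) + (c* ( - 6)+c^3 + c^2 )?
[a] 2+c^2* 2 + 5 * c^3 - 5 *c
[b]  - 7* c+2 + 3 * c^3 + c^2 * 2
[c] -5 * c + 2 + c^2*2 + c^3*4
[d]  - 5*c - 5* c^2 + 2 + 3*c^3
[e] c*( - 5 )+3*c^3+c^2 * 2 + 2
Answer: e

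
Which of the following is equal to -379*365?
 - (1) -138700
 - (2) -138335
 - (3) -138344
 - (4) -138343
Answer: 2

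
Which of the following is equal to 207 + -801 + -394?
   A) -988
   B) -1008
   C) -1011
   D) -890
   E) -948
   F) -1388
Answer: A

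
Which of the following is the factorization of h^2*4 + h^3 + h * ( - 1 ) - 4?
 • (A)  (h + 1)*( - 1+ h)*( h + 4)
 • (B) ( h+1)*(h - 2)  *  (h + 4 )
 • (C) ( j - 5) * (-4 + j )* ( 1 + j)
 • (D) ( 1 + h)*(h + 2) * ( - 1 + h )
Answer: A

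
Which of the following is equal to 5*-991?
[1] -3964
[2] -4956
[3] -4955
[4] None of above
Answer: 3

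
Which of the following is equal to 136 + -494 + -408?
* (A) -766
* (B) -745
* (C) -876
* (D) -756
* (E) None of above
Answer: A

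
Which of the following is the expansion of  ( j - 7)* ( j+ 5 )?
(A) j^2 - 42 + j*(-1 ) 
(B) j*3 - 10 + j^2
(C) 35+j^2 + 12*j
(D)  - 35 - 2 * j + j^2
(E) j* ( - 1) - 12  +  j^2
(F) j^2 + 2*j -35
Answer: D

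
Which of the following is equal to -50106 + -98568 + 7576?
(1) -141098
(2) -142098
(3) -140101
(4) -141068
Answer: 1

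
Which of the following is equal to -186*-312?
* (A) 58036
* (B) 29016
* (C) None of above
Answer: C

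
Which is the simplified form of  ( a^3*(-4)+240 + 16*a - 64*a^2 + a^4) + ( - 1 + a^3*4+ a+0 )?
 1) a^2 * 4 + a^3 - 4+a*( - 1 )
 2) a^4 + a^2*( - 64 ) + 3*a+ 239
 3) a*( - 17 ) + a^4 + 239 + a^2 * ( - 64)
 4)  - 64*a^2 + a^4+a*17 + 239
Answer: 4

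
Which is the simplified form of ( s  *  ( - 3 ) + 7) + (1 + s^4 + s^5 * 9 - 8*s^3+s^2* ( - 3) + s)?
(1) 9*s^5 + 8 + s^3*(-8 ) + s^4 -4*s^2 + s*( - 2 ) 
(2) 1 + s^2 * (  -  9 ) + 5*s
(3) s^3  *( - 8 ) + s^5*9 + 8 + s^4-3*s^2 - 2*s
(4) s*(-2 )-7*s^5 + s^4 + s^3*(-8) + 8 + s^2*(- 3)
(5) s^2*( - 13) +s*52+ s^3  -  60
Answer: 3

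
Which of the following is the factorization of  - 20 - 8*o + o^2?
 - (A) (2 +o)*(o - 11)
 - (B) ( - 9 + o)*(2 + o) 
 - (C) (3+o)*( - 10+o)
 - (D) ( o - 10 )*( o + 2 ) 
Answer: D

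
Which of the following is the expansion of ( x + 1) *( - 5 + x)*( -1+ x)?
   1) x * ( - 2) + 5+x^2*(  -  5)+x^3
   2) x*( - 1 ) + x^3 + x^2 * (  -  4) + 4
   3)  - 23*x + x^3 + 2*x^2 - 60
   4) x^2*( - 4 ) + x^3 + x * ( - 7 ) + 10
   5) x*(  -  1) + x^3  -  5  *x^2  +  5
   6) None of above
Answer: 5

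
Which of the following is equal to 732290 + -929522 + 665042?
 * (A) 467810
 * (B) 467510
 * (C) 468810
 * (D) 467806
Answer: A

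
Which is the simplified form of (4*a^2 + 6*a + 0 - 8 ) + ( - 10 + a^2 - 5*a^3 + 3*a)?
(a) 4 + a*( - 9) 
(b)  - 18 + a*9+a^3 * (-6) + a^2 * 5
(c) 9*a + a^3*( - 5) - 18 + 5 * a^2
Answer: c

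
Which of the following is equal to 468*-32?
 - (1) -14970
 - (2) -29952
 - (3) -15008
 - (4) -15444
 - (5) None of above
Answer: 5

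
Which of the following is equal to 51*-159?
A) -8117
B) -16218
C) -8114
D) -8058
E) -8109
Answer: E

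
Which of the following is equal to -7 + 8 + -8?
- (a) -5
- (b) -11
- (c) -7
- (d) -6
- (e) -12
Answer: c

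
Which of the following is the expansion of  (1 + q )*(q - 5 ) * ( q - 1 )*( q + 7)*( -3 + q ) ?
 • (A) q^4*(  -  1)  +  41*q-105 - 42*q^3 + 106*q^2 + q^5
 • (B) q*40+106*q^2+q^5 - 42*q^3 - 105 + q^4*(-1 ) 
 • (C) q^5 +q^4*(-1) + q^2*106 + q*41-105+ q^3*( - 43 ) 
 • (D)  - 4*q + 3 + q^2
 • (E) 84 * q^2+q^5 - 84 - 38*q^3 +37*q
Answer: A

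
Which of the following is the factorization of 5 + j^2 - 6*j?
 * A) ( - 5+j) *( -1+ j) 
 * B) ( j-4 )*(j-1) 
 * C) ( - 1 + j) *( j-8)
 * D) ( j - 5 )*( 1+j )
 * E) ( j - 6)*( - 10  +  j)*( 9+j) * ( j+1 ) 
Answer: A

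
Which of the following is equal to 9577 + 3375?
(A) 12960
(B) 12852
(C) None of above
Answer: C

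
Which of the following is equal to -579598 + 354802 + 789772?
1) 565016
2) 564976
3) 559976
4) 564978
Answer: 2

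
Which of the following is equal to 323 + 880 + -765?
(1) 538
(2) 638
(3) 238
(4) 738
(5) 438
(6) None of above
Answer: 5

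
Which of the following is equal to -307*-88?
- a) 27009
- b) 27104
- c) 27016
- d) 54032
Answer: c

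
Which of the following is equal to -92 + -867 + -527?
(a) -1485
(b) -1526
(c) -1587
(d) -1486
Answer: d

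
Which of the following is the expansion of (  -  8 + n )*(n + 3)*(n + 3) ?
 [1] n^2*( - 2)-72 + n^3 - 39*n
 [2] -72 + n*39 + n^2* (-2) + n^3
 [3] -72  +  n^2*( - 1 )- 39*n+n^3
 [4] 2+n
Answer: 1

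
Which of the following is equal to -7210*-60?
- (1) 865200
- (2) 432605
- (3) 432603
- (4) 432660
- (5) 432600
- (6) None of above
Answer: 5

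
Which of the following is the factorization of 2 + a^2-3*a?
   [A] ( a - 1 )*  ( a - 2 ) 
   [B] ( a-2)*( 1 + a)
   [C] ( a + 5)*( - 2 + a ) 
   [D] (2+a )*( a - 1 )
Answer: A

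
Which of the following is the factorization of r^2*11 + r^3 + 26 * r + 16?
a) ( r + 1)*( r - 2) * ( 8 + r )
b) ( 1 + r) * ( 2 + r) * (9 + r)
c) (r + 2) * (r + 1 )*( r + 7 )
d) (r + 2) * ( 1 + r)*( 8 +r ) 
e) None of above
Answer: d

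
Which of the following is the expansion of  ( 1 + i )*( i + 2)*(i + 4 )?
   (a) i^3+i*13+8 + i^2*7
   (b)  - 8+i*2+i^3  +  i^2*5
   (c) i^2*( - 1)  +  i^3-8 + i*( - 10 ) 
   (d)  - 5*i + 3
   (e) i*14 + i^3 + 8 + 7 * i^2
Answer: e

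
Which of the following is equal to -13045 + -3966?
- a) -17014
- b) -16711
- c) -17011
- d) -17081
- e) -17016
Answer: c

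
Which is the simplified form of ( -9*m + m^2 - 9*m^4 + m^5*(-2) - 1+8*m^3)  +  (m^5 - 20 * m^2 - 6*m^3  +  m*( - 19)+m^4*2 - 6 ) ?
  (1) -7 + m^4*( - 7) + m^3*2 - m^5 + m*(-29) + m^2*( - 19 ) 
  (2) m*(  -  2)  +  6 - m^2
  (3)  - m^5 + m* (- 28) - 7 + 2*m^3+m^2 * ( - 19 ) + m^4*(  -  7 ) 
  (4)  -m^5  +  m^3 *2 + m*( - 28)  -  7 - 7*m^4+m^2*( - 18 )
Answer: 3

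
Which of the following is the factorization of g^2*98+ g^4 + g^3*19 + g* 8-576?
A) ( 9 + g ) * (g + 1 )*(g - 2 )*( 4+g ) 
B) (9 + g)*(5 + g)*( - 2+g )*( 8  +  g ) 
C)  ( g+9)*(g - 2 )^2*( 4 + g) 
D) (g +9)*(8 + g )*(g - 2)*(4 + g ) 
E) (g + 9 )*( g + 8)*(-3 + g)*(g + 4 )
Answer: D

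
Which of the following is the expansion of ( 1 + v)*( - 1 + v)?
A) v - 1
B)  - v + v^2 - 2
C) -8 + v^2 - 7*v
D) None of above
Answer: D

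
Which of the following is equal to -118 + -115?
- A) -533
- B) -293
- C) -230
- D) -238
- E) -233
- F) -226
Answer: E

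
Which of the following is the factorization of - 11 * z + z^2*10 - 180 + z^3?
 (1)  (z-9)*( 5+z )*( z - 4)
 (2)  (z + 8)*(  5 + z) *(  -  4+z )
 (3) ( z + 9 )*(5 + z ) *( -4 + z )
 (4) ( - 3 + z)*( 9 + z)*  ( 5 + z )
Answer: 3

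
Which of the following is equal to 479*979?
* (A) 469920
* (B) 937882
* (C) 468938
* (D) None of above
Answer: D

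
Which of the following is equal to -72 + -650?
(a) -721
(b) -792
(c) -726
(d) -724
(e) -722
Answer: e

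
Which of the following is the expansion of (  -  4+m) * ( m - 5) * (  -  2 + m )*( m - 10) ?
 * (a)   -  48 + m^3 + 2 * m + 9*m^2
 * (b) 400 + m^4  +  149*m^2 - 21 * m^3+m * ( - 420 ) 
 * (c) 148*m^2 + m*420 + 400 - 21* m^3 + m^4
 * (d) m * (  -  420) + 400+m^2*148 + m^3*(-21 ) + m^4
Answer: d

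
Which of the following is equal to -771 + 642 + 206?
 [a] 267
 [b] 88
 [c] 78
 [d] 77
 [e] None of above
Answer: d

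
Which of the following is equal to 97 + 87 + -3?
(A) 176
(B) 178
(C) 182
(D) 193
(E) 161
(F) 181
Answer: F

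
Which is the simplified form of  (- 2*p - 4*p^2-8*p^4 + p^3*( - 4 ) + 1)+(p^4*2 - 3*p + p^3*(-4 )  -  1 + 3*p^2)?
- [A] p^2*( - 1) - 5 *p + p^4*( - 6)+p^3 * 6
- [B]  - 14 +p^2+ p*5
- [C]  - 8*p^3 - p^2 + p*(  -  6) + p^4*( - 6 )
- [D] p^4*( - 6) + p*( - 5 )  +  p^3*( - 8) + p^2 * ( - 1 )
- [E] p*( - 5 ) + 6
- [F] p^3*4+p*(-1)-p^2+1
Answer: D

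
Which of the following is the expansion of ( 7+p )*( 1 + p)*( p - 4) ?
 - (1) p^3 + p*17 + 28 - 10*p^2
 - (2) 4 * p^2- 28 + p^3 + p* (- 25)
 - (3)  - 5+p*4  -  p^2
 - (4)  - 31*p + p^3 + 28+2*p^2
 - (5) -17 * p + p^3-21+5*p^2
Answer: 2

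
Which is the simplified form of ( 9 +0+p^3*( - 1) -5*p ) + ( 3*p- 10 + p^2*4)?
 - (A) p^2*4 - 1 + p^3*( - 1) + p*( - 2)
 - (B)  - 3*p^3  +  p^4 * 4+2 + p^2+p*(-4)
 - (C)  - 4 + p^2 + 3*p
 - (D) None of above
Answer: A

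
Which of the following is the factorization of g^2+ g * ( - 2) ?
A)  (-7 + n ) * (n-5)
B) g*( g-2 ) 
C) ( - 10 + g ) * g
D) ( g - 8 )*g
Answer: B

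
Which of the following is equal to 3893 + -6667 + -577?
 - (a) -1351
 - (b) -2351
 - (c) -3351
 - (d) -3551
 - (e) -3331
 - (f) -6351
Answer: c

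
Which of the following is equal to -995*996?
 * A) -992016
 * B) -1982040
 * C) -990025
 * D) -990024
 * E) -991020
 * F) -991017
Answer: E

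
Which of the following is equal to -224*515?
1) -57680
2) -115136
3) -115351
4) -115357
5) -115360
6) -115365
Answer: 5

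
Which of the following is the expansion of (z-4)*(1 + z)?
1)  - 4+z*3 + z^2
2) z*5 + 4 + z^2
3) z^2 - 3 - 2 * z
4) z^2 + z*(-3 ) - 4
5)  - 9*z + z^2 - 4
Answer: 4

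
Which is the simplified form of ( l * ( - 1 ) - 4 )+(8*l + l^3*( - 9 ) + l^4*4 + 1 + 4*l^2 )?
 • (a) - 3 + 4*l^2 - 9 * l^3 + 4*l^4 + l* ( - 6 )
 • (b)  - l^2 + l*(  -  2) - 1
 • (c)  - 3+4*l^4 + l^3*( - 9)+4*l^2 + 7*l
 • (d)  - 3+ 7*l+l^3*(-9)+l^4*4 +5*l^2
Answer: c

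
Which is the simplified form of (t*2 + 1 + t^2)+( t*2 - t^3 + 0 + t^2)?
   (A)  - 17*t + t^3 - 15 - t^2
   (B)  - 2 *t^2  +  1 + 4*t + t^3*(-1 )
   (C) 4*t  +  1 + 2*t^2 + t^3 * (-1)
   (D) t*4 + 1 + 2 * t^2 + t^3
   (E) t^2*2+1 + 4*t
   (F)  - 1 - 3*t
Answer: C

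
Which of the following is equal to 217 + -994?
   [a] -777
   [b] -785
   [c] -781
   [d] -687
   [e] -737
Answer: a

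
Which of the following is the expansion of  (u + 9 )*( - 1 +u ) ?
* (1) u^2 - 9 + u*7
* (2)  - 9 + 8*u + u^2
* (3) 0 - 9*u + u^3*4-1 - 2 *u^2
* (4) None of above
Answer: 2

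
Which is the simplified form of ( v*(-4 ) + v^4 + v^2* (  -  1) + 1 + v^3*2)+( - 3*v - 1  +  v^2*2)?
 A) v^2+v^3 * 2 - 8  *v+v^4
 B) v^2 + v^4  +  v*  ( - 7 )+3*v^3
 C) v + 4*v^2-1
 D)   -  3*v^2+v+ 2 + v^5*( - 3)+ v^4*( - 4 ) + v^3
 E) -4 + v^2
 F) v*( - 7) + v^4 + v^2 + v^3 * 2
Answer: F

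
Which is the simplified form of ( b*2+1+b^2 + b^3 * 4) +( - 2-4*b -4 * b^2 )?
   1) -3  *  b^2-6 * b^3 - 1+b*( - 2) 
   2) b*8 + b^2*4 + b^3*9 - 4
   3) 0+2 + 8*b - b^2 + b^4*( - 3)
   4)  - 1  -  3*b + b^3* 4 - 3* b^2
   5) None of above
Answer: 5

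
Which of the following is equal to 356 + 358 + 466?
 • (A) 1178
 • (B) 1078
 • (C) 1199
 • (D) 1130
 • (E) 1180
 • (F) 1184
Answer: E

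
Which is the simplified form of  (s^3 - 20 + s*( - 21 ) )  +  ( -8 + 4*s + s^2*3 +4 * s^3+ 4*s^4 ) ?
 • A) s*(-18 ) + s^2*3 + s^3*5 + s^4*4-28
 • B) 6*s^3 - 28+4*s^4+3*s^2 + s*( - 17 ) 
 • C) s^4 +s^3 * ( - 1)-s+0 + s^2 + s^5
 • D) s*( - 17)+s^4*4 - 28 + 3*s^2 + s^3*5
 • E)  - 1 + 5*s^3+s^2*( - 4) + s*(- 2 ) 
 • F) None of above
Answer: D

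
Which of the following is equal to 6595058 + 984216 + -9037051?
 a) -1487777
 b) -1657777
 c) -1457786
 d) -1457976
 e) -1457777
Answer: e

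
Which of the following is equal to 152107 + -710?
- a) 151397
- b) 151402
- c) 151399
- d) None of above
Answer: a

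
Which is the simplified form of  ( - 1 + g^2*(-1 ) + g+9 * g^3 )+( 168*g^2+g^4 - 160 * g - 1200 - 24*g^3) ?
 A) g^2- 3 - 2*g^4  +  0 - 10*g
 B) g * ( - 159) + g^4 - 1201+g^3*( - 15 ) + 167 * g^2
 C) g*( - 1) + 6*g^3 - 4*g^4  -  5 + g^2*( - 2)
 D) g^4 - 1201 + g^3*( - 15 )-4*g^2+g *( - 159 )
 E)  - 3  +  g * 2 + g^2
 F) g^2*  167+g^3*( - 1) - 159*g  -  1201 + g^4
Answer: B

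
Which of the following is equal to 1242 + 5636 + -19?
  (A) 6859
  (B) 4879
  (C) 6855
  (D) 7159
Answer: A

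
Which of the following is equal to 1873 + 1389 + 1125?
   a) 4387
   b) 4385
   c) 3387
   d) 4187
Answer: a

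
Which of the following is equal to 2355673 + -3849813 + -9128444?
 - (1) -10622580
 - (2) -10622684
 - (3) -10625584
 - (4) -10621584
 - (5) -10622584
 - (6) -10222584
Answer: 5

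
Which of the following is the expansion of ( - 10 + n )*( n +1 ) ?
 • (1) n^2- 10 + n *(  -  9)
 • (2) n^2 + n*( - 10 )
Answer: 1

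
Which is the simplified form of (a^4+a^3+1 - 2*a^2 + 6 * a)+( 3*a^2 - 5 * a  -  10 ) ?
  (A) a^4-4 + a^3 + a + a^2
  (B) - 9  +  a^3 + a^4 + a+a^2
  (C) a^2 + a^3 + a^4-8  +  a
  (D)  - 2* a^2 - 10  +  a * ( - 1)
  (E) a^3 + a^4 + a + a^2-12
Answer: B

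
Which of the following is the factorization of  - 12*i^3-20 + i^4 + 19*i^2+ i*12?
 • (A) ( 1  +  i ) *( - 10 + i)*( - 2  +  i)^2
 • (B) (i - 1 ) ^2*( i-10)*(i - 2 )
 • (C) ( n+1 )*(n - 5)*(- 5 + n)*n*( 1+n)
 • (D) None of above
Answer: D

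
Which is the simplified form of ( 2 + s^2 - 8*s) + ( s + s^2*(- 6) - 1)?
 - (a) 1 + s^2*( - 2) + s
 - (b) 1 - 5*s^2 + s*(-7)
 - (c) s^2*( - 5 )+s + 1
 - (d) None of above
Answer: b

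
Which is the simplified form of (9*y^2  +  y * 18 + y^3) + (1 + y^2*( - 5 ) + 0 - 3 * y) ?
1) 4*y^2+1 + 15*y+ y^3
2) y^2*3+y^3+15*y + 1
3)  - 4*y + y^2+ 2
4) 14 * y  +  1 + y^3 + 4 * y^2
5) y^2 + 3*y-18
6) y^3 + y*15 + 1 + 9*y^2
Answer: 1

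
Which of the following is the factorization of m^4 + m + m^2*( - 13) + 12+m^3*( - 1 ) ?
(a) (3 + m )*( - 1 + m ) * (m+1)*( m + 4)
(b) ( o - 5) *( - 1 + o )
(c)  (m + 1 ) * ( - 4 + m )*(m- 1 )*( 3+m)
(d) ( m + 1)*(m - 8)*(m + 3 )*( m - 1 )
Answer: c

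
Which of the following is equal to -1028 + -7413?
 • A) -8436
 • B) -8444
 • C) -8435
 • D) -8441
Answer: D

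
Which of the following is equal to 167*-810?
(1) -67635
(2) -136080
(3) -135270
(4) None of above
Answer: 3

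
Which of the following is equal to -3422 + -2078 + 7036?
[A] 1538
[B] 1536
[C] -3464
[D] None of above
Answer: B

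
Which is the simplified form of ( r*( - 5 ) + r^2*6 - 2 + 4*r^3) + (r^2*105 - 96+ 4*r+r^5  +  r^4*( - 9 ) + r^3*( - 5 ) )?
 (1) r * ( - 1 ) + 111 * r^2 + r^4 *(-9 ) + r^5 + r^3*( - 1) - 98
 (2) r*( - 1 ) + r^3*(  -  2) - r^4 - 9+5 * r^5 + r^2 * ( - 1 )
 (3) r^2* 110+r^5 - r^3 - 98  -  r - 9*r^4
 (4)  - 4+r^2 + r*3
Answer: 1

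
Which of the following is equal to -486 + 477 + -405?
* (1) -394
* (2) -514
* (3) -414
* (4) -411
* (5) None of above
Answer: 3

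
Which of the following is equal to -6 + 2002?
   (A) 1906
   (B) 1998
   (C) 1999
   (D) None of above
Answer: D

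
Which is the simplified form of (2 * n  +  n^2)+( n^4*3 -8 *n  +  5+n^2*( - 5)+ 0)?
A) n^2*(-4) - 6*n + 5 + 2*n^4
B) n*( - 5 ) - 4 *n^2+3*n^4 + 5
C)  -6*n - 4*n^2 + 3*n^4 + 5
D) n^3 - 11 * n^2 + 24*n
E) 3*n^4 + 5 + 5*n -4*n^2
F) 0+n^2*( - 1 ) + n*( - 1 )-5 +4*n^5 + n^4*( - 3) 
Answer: C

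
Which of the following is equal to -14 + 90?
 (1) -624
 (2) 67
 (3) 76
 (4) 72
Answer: 3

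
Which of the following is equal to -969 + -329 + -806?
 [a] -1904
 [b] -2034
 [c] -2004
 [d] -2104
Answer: d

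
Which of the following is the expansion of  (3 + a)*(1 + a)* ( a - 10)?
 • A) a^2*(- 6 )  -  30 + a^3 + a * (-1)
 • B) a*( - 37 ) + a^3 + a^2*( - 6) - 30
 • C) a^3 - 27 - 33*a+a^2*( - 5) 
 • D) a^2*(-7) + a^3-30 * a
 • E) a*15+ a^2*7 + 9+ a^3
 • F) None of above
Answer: B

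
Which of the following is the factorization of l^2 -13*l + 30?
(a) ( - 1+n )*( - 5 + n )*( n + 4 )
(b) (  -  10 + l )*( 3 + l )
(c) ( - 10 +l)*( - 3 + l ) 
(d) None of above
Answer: c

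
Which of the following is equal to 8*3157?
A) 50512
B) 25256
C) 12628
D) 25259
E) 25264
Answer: B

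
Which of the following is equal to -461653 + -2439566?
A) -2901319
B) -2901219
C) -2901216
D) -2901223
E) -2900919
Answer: B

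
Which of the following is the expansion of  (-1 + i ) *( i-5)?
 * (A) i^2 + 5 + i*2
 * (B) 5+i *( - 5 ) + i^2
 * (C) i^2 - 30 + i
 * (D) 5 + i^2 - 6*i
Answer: D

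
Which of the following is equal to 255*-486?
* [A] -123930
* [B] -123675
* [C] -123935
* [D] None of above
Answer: A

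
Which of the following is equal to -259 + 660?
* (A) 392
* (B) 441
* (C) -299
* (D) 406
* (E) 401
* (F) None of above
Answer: E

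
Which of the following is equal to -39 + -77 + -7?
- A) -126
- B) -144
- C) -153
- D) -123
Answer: D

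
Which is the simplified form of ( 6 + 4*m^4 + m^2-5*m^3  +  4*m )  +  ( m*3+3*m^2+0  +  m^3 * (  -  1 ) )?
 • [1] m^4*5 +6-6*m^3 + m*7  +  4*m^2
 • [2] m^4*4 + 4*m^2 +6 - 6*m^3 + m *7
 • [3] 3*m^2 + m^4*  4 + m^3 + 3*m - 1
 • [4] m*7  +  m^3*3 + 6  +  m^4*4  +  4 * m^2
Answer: 2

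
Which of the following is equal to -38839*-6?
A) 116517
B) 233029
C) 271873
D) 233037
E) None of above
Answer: E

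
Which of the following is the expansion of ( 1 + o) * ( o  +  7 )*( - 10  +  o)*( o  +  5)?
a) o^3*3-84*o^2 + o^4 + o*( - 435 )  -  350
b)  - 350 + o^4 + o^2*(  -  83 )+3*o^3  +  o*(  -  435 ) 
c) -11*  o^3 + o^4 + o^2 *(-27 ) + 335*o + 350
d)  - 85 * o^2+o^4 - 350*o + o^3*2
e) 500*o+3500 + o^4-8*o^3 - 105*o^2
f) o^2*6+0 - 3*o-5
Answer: b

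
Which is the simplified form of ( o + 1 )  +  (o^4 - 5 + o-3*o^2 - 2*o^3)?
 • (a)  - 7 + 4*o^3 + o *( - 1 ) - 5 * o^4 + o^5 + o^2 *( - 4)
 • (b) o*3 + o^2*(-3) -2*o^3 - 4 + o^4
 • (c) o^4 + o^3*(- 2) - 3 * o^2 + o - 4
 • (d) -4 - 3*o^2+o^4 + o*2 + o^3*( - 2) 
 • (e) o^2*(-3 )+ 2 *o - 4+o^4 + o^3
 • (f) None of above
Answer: d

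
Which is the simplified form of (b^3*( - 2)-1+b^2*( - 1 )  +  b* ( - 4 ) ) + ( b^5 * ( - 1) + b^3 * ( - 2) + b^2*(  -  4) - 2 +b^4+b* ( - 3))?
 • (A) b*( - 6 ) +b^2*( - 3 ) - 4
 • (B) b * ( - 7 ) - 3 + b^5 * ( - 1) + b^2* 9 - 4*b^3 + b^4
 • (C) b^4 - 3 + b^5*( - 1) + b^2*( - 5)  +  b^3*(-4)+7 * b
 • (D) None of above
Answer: D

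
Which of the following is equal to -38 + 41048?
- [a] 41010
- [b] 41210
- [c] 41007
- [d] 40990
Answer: a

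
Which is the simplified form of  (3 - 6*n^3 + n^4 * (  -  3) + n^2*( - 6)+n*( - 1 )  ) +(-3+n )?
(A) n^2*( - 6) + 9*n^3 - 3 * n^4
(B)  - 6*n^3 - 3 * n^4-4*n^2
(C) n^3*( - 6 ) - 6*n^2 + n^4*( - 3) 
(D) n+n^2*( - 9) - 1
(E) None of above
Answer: C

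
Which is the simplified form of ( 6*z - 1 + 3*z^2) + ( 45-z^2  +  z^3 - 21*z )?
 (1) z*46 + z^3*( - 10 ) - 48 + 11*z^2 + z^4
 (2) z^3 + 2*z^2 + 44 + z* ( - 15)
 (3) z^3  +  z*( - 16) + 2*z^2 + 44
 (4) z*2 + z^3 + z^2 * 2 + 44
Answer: 2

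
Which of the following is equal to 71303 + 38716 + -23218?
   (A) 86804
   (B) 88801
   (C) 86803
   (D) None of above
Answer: D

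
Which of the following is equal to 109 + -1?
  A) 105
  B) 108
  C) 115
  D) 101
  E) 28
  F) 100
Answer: B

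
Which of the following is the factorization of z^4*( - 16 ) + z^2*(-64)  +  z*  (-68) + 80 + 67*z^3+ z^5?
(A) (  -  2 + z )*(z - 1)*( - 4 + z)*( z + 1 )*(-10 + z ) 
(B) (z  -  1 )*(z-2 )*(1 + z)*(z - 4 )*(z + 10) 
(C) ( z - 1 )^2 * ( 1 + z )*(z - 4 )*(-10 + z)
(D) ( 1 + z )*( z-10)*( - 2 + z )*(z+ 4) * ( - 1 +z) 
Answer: A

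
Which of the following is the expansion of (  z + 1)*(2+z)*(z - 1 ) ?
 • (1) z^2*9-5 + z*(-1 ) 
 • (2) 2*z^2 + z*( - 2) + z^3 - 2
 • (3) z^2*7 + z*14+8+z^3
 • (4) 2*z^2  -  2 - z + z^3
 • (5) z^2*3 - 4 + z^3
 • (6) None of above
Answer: 4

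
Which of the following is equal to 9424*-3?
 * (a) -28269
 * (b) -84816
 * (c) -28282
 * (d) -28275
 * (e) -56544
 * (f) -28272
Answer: f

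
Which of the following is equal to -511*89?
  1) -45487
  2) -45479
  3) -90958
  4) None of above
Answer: 2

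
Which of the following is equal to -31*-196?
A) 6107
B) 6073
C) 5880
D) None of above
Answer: D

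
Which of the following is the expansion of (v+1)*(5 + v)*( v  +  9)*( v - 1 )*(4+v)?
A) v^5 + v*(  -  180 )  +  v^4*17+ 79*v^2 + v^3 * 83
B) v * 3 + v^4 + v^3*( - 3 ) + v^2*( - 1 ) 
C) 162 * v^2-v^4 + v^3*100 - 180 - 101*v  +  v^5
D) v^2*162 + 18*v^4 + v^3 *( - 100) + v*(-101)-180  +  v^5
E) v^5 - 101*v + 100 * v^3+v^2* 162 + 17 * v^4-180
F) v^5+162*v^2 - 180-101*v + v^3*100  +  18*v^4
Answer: F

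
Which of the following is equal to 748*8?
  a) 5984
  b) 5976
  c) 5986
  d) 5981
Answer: a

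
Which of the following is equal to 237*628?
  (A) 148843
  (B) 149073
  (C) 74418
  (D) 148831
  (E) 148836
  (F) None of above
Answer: E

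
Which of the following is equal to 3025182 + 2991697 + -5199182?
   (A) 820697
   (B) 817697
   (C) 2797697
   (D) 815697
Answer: B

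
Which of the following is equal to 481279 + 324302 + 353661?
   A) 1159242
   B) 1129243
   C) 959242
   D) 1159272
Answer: A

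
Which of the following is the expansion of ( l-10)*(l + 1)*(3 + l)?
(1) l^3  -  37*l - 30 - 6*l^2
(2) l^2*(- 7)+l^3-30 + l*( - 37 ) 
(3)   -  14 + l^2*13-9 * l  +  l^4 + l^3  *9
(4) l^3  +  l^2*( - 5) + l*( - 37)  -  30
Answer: 1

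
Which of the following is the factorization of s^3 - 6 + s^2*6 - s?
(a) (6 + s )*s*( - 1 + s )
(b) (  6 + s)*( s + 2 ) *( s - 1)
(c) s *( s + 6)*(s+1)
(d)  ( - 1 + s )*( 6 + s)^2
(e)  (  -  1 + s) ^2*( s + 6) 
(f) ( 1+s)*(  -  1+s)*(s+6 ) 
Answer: f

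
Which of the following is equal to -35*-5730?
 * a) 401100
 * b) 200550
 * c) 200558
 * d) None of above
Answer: b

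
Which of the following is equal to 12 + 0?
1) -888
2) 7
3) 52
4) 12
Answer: 4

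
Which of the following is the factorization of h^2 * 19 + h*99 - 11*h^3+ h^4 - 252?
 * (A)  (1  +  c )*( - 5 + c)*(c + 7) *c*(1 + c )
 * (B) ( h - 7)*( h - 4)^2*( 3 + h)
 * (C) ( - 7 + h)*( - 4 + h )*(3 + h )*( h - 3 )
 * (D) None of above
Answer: C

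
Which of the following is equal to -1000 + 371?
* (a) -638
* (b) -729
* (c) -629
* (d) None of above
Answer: c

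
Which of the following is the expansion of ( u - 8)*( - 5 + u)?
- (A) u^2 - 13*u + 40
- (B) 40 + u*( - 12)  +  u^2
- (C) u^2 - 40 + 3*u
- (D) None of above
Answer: A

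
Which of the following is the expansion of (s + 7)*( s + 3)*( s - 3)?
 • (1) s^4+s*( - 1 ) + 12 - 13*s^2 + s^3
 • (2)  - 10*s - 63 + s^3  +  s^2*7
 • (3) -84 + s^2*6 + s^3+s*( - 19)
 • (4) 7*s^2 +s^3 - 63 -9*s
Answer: 4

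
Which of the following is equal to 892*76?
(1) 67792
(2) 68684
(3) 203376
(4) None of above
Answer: 1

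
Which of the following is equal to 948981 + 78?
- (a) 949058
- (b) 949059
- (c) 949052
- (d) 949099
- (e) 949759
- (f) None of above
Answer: b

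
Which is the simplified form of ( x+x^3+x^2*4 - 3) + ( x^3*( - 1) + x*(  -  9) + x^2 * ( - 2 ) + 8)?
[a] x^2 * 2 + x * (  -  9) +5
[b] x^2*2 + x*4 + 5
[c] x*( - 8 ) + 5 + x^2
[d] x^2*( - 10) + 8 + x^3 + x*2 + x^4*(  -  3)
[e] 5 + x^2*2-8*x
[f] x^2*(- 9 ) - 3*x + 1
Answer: e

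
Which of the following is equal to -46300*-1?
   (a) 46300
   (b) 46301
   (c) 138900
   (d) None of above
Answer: a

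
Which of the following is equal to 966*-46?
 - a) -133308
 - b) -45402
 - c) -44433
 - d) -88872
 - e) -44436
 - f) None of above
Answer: e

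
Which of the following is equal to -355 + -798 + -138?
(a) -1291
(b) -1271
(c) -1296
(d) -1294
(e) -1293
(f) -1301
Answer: a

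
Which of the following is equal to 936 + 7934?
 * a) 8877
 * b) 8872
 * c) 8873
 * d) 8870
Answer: d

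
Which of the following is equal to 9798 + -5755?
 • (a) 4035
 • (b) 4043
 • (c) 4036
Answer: b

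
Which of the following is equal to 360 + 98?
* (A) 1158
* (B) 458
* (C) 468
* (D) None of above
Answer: B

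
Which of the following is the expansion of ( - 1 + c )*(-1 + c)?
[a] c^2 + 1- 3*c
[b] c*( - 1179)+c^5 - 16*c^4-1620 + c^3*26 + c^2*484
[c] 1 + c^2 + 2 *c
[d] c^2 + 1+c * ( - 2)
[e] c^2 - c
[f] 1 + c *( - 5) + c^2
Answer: d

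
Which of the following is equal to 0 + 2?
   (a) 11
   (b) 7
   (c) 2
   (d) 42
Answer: c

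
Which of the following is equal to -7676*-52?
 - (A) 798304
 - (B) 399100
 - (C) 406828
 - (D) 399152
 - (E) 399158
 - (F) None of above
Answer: D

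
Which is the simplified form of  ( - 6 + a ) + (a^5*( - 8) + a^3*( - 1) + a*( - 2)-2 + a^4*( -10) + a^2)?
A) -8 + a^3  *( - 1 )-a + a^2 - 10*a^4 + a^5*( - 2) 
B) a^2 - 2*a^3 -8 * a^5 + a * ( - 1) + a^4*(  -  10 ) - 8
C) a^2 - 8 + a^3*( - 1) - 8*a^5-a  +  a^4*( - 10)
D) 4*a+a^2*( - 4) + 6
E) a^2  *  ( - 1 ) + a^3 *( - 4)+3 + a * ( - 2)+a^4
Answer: C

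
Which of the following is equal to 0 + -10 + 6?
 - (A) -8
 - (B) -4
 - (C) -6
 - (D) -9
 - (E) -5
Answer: B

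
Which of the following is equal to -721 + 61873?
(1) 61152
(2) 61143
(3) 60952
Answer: 1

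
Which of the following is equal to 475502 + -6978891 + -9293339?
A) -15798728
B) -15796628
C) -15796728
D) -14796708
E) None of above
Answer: C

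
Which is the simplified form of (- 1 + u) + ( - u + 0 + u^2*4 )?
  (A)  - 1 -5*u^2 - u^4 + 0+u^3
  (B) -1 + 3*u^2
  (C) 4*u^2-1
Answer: C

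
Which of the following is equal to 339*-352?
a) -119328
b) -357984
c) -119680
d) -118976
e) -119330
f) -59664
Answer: a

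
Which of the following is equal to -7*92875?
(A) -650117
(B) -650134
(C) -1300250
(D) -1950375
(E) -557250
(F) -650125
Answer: F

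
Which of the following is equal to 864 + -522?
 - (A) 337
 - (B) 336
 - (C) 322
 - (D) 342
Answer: D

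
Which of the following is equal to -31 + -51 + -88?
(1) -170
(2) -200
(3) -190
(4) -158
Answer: 1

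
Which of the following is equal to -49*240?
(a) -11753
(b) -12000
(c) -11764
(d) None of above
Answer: d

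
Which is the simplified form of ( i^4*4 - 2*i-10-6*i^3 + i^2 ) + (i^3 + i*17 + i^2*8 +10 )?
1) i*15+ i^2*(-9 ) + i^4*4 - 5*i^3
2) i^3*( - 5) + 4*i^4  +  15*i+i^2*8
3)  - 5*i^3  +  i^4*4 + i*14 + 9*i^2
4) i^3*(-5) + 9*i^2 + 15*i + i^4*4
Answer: 4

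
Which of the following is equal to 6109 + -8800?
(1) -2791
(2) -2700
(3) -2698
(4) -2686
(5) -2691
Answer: 5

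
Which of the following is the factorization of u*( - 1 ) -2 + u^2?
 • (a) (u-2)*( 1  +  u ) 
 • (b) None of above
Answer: a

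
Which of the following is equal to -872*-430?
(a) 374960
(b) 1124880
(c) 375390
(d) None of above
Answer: a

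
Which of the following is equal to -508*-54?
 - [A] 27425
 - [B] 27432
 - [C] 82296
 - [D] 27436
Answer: B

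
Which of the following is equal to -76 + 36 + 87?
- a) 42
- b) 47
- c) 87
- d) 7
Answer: b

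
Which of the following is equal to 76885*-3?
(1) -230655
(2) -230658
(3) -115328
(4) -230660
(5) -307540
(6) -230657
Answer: 1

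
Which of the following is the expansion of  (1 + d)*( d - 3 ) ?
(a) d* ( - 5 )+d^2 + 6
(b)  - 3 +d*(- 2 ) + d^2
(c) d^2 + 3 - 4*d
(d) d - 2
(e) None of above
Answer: b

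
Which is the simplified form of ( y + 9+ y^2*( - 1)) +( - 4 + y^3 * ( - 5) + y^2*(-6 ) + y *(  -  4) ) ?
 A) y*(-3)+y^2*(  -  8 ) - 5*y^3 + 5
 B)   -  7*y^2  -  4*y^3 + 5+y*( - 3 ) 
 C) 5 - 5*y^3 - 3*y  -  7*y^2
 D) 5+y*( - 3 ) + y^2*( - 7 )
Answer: C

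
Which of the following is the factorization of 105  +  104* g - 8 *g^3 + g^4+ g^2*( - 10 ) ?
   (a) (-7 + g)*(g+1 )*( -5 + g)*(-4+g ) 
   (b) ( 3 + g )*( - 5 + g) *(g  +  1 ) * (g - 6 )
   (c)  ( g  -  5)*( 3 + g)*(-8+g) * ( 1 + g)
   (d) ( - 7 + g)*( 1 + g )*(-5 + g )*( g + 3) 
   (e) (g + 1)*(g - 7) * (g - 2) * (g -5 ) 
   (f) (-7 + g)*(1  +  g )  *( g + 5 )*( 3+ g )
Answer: d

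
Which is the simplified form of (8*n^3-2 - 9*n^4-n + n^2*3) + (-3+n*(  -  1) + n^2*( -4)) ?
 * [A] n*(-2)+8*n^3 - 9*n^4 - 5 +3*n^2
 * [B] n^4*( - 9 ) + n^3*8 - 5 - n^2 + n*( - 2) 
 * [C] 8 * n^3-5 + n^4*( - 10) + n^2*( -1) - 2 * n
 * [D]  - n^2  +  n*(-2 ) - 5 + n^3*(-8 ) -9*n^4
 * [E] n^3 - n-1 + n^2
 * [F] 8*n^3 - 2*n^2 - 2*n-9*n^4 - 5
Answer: B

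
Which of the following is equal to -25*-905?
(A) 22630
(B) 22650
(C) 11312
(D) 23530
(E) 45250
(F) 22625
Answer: F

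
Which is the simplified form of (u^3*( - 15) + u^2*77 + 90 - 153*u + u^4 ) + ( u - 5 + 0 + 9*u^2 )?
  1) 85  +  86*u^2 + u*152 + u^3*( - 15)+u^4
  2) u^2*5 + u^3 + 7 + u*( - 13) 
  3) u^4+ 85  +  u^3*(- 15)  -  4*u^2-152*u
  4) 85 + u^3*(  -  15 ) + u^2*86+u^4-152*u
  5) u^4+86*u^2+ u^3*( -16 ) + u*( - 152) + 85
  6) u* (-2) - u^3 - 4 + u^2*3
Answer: 4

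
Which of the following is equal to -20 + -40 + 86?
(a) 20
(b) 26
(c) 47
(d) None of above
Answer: b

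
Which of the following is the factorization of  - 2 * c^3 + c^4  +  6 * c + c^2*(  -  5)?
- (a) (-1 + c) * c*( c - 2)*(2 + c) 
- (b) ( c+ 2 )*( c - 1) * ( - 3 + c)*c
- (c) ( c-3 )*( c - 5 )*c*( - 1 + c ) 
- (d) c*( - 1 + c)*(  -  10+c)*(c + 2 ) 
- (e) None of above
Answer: b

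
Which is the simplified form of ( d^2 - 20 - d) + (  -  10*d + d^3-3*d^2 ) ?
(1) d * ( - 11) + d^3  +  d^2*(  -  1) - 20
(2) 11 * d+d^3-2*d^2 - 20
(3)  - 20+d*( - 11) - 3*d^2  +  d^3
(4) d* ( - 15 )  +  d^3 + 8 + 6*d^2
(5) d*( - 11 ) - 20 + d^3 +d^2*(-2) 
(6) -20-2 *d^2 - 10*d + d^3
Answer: 5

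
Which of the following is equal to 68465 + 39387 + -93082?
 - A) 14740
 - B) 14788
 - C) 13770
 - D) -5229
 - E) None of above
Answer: E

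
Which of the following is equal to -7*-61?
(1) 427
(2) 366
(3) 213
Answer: 1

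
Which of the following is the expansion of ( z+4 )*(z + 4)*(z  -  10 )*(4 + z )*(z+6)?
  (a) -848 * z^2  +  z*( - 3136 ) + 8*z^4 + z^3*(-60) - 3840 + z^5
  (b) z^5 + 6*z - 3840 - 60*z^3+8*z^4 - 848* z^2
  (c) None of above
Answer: a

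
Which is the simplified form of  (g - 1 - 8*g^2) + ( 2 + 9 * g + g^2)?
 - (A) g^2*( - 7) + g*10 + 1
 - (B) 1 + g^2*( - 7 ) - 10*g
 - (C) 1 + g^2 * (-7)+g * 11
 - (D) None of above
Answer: A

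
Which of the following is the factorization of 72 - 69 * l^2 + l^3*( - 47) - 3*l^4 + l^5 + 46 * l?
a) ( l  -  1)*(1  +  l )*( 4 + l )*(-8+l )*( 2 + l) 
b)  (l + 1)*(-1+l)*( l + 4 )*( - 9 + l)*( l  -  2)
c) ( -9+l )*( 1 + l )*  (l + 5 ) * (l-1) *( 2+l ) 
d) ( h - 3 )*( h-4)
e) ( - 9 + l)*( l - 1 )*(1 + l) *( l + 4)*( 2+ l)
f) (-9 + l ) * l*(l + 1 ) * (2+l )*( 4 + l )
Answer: e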